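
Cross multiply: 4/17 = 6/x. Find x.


Cross multiply: 4 × x = 17 × 6
4x = 102
x = 102 / 4
= 25.50

25.50


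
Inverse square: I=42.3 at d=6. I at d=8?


I₁d₁² = I₂d₂²
I₂ = I₁ × (d₁/d₂)²
= 42.3 × (6/8)²
= 42.3 × 36/64
= 1522.8/64
≈ 23.7938

23.7938


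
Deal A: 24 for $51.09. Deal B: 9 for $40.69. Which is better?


Deal A: $51.09/24 = $2.1288/unit
Deal B: $40.69/9 = $4.5211/unit
A is cheaper per unit
= Deal A

Deal A


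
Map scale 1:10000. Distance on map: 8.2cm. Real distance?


Real distance = map distance × scale
= 8.2cm × 10000
= 82000 cm = 820.0 m
= 0.820 km

0.820 km


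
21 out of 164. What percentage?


Percentage = (part / whole) × 100
= (21 / 164) × 100
≈ 12.80%

12.80%


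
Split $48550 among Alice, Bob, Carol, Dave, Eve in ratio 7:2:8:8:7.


Total parts = 7 + 2 + 8 + 8 + 7 = 32
Alice: 48550 × 7/32 = 10620.31
Bob: 48550 × 2/32 = 3034.38
Carol: 48550 × 8/32 = 12137.50
Dave: 48550 × 8/32 = 12137.50
Eve: 48550 × 7/32 = 10620.31
= Alice: $10620.31, Bob: $3034.38, Carol: $12137.50, Dave: $12137.50, Eve: $10620.31

Alice: $10620.31, Bob: $3034.38, Carol: $12137.50, Dave: $12137.50, Eve: $10620.31


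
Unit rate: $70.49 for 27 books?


Unit rate = total / quantity
= 70.49 / 27
= $2.61 per unit

$2.61 per unit


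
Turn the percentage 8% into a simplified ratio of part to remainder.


8% means 8 parts out of 100; remainder = 92
Part : remainder = 8:92
GCD = 4
= 2:23

2:23


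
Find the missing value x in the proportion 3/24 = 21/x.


Cross multiply: 3 × x = 24 × 21
3x = 504
x = 504 / 3
= 168.00

168.00


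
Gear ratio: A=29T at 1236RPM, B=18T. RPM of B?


Gear ratio = 29:18 = 29:18
RPM_B = RPM_A × (teeth_A / teeth_B)
= 1236 × (29/18)
= 1991.3 RPM

1991.3 RPM


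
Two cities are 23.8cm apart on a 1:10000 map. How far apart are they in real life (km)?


Real distance = map distance × scale
= 23.8cm × 10000
= 238000 cm = 2380.0 m
= 2.380 km

2.380 km


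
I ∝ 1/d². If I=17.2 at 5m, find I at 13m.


I₁d₁² = I₂d₂²
I₂ = I₁ × (d₁/d₂)²
= 17.2 × (5/13)²
= 17.2 × 25/169
= 430/169
≈ 2.5444

2.5444


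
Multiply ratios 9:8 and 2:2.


Compound ratio = (9×2) : (8×2)
= 18:16
GCD = 2
= 9:8

9:8


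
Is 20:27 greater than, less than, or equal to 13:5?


20/27 = 0.7407
13/5 = 2.6000
0.7407 < 2.6000, so 20:27 is less
= less than

less than


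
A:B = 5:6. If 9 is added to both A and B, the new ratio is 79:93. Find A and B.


Let A = 5k, B = 6k.
(5k + 9) / (6k + 9) = 79/93
Cross-multiply: 93(5k + 9) = 79(6k + 9)
465k + 837 = 474k + 711
465k - 474k = 711 - 837
-9k = -126
k = -126/-9 = 14
A = 5×14 = 70, B = 6×14 = 84
= A = 70, B = 84

A = 70, B = 84


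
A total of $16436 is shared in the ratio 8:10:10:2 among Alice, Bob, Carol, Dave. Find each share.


Total parts = 8 + 10 + 10 + 2 = 30
Alice: 16436 × 8/30 = 4382.93
Bob: 16436 × 10/30 = 5478.67
Carol: 16436 × 10/30 = 5478.67
Dave: 16436 × 2/30 = 1095.73
= Alice: $4382.93, Bob: $5478.67, Carol: $5478.67, Dave: $1095.73

Alice: $4382.93, Bob: $5478.67, Carol: $5478.67, Dave: $1095.73


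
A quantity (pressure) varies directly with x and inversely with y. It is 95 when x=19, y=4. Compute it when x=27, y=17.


z = k·x/y
Solve for k using the known point: k = z·y/x = 95×4/19 = 380/19 = 20.0000
Now evaluate at x=27, y=17:
z = k × 27 / 17 = (380 × 27) / (19 × 17) = 10260/323
≈ 31.7647

31.7647


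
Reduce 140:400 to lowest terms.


GCD(140, 400) = 20
140/20 : 400/20
= 7:20

7:20


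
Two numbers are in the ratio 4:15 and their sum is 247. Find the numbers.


Let A = 4k, B = 15k.
4k + 15k = 247
19k = 247 → k = 247/19 = 13
A = 4×13 = 52, B = 15×13 = 195
= A = 52, B = 195

A = 52, B = 195


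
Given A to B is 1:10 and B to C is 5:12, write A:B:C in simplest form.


Match B: multiply A:B by 5 → 5:50
Multiply B:C by 10 → 50:120
Combined: 5:50:120
GCD = 5
= 1:10:24

1:10:24


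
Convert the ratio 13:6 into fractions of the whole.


Total parts = 13 + 6 = 19
First part: 13/19 = 13/19
Second part: 6/19 = 6/19
= 13/19 and 6/19

13/19 and 6/19


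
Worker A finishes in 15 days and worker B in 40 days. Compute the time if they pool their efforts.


Rate of A = 1/15 per day
Rate of B = 1/40 per day
Combined rate = 1/15 + 1/40 = 55/600 ≈ 0.0917 per day
Days = 1 / combined rate = 600/55
≈ 10.91 days

10.91 days


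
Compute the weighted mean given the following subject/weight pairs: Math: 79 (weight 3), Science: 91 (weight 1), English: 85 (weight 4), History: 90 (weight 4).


Numerator = 79×3 + 91×1 + 85×4 + 90×4
= 237 + 91 + 340 + 360
= 1028
Total weight = 12
Weighted avg = 1028/12
= 85.67

85.67


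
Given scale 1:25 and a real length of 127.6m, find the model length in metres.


Model size = real / scale
= 127.6 / 25
= 5.1040 m

5.1040 m


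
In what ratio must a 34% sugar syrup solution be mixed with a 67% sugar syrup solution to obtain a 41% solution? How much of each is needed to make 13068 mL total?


Let x parts of 34% mix with y parts of 67%.
34x + 67y = 41(x + y)
34x + 67y = 41x + 41y
x(34 - 41) = y(41 - 67)
x/y = (67 - 41)/(41 - 34) = 26/7
Simplify: 26:7
Total parts = 33; one part = 13068/33 = 396.00 mL
34% solution: 26×396.00 = 10296.00 mL
67% solution: 7×396.00 = 2772.00 mL
= ratio 26:7; 10296.00 mL and 2772.00 mL

ratio 26:7; 10296.00 mL and 2772.00 mL


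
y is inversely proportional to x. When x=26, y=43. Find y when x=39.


Inverse proportion: x × y = constant
k = 26 × 43 = 1118
y₂ = k / 39 = 1118 / 39
= 28.67

28.67


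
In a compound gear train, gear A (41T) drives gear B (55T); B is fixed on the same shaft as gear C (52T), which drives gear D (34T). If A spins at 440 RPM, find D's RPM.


Stage 1: RPM_B = RPM_A × t_A/t_B = 440 × 41/55 = 18040/55 = 328.00
B and C share a shaft → RPM_C = RPM_B
Stage 2: RPM_D = RPM_C × t_C/t_D = RPM_A × (t_A×t_C)/(t_B×t_D)
Overall ratio = (41×52)/(55×34) = 2132/1870
RPM_D = 440 × 2132/1870 = 938080/1870
≈ 501.65 RPM

501.65 RPM


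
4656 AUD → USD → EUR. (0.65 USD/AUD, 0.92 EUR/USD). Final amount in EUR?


Step 1: 4656 AUD × 0.65 = 3026.40 USD
Step 2: 3026.40 USD × 0.92 = 2784.29 EUR
Implied rate AUD→EUR = 0.65 × 0.92 = 0.5980
= 2784.29 EUR

2784.29 EUR


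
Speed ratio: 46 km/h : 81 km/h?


Ratio = 46:81
GCD = 1
Simplified = 46:81
Time ratio (same distance) = 81:46
Speed ratio = 46:81

46:81


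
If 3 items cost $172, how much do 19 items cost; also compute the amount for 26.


Direct proportion: y/x = constant
k = 172/3 ≈ 57.3333
y at x=19: k × 19 = 172 × 19 / 3 = 3268/3 ≈ 1089.33
y at x=26: k × 26 = 172 × 26 / 3 = 4472/3 ≈ 1490.67
= 1089.33 and 1490.67

1089.33 and 1490.67


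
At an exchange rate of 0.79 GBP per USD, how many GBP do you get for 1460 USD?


Amount × rate = 1460 × 0.79
= 1153.40 GBP

1153.40 GBP


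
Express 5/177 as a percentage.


Percentage = (part / whole) × 100
= (5 / 177) × 100
≈ 2.82%

2.82%


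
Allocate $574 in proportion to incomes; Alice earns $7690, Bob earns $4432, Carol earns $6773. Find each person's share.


Total income = 7690 + 4432 + 6773 = $18895
Alice: $574 × 7690/18895 = $233.61
Bob: $574 × 4432/18895 = $134.64
Carol: $574 × 6773/18895 = $205.75
= Alice: $233.61, Bob: $134.64, Carol: $205.75

Alice: $233.61, Bob: $134.64, Carol: $205.75


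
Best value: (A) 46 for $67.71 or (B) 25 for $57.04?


Deal A: $67.71/46 = $1.4720/unit
Deal B: $57.04/25 = $2.2816/unit
A is cheaper per unit
= Deal A

Deal A


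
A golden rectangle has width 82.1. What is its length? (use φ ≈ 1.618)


φ = (1 + √5) / 2 ≈ 1.618
Length = width × φ = 82.1 × 1.618 = 132.8378
≈ 132.84

132.84


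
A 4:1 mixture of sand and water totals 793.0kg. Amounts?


Total parts = 4 + 1 = 5
sand: 793.0 × 4/5 = 634.4kg
water: 793.0 × 1/5 = 158.6kg
= 634.4kg and 158.6kg

634.4kg and 158.6kg


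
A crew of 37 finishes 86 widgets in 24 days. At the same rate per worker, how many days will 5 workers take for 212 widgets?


Days ∝ work / workers, so d₂ = d₁ × (m₁/m₂) × (w₂/w₁)
Workers factor (inverse): 37/5 = 7.4000
Work factor (direct): 212/86 ≈ 2.4651
d₂ = 24 × 37/5 × 212/86 = (24 × 37 × 212) / (5 × 86) = 188256/430
≈ 437.80 days

437.80 days


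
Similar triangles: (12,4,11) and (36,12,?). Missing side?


Scale factor = 36/12 = 3
Missing side = 11 × 3
= 33.0

33.0


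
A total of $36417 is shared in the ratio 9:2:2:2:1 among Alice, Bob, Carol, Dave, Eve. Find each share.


Total parts = 9 + 2 + 2 + 2 + 1 = 16
Alice: 36417 × 9/16 = 20484.56
Bob: 36417 × 2/16 = 4552.13
Carol: 36417 × 2/16 = 4552.13
Dave: 36417 × 2/16 = 4552.13
Eve: 36417 × 1/16 = 2276.06
= Alice: $20484.56, Bob: $4552.13, Carol: $4552.13, Dave: $4552.13, Eve: $2276.06

Alice: $20484.56, Bob: $4552.13, Carol: $4552.13, Dave: $4552.13, Eve: $2276.06


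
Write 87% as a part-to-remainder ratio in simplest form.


87% means 87 parts out of 100; remainder = 13
Part : remainder = 87:13
GCD = 1
= 87:13

87:13


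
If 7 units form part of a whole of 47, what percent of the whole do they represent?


Percentage = (part / whole) × 100
= (7 / 47) × 100
≈ 14.89%

14.89%


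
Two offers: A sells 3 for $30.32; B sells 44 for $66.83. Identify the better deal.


Deal A: $30.32/3 = $10.1067/unit
Deal B: $66.83/44 = $1.5189/unit
B is cheaper per unit
= Deal B

Deal B


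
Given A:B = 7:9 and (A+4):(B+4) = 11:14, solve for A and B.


Let A = 7k, B = 9k.
(7k + 4) / (9k + 4) = 11/14
Cross-multiply: 14(7k + 4) = 11(9k + 4)
98k + 56 = 99k + 44
98k - 99k = 44 - 56
-1k = -12
k = -12/-1 = 12
A = 7×12 = 84, B = 9×12 = 108
= A = 84, B = 108

A = 84, B = 108


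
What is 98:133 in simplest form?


GCD(98, 133) = 7
98/7 : 133/7
= 14:19

14:19


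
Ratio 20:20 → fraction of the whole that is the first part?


Total parts = 20 + 20 = 40
First part: 20/40 = 1/2
= 1/2

1/2


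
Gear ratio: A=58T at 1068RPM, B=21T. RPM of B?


Gear ratio = 58:21 = 58:21
RPM_B = RPM_A × (teeth_A / teeth_B)
= 1068 × (58/21)
= 2949.7 RPM

2949.7 RPM


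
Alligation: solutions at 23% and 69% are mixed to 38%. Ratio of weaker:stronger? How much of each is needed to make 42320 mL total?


Let x parts of 23% mix with y parts of 69%.
23x + 69y = 38(x + y)
23x + 69y = 38x + 38y
x(23 - 38) = y(38 - 69)
x/y = (69 - 38)/(38 - 23) = 31/15
Simplify: 31:15
Total parts = 46; one part = 42320/46 = 920.00 mL
23% solution: 31×920.00 = 28520.00 mL
69% solution: 15×920.00 = 13800.00 mL
= ratio 31:15; 28520.00 mL and 13800.00 mL

ratio 31:15; 28520.00 mL and 13800.00 mL


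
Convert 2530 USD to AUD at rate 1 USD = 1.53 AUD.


Amount × rate = 2530 × 1.53
= 3870.90 AUD

3870.90 AUD


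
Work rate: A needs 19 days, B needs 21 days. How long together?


Rate of A = 1/19 per day
Rate of B = 1/21 per day
Combined rate = 1/19 + 1/21 = 40/399 ≈ 0.1003 per day
Days = 1 / combined rate = 399/40
≈ 9.98 days

9.98 days


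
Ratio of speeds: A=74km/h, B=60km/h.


Ratio = 74:60
GCD = 2
Simplified = 37:30
Time ratio (same distance) = 30:37
Speed ratio = 37:30

37:30


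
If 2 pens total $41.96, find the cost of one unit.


Unit rate = total / quantity
= 41.96 / 2
= $20.98 per unit

$20.98 per unit


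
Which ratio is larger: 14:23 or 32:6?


14/23 = 0.6087
32/6 = 5.3333
0.6087 < 5.3333, so 14:23 is less
= 32:6

32:6


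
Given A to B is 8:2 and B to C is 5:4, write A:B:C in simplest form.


Match B: multiply A:B by 5 → 40:10
Multiply B:C by 2 → 10:8
Combined: 40:10:8
GCD = 2
= 20:5:4

20:5:4


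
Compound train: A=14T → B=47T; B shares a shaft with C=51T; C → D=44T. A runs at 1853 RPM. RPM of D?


Stage 1: RPM_B = RPM_A × t_A/t_B = 1853 × 14/47 = 25942/47 ≈ 551.96
B and C share a shaft → RPM_C = RPM_B
Stage 2: RPM_D = RPM_C × t_C/t_D = RPM_A × (t_A×t_C)/(t_B×t_D)
Overall ratio = (14×51)/(47×44) = 714/2068
RPM_D = 1853 × 714/2068 = 1323042/2068
≈ 639.77 RPM

639.77 RPM


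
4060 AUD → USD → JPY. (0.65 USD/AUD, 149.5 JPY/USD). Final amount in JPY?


Step 1: 4060 AUD × 0.65 = 2639.00 USD
Step 2: 2639.00 USD × 149.5 = 394530.50 JPY
Implied rate AUD→JPY = 0.65 × 149.5 = 97.1750
= 394530.50 JPY

394530.50 JPY


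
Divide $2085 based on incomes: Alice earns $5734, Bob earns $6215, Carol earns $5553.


Total income = 5734 + 6215 + 5553 = $17502
Alice: $2085 × 5734/17502 = $683.09
Bob: $2085 × 6215/17502 = $740.39
Carol: $2085 × 5553/17502 = $661.52
= Alice: $683.09, Bob: $740.39, Carol: $661.52

Alice: $683.09, Bob: $740.39, Carol: $661.52


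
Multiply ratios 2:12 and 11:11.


Compound ratio = (2×11) : (12×11)
= 22:132
GCD = 22
= 1:6

1:6


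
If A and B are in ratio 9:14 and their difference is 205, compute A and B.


Let A = 9k, B = 14k.
14k - 9k = 205
5k = 205 → k = 205/5 = 41
A = 9×41 = 369, B = 14×41 = 574
= A = 369, B = 574

A = 369, B = 574


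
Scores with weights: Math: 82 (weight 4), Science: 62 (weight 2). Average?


Numerator = 82×4 + 62×2
= 328 + 124
= 452
Total weight = 6
Weighted avg = 452/6
= 75.33

75.33


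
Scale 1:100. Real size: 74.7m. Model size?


Model size = real / scale
= 74.7 / 100
= 0.7470 m

0.7470 m


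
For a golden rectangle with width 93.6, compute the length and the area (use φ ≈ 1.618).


φ = (1 + √5) / 2 ≈ 1.618
Length = width × φ = 93.6 × 1.618 = 151.4448
≈ 151.44
Area = width × length = 93.6 × 151.4448 = 14175.23328 ≈ 14175.23
= Length: 151.44, Area: 14175.23

Length: 151.44, Area: 14175.23


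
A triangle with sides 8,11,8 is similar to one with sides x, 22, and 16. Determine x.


Scale factor = 22/11 = 2
Missing side = 8 × 2
= 16.0

16.0


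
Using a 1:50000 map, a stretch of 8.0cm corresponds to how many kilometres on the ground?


Real distance = map distance × scale
= 8.0cm × 50000
= 400000 cm = 4000.0 m
= 4.000 km

4.000 km


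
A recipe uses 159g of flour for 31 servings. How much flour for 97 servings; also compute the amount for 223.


Direct proportion: y/x = constant
k = 159/31 ≈ 5.1290
y at x=97: k × 97 = 159 × 97 / 31 = 15423/31 ≈ 497.52
y at x=223: k × 223 = 159 × 223 / 31 = 35457/31 ≈ 1143.77
= 497.52 and 1143.77

497.52 and 1143.77


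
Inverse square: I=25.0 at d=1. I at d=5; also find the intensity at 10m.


I₁d₁² = I₂d₂²
I at 5m = 25.0 × (1/5)² = 25.0 × 1/25 = 25/25 = 1.0000
I at 10m = 25.0 × (1/10)² = 25.0 × 1/100 = 25/100 = 0.2500
= 1.0000 and 0.2500

1.0000 and 0.2500


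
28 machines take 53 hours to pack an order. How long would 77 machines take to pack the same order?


Inverse proportion: x × y = constant
k = 28 × 53 = 1484
y₂ = k / 77 = 1484 / 77
= 19.27

19.27


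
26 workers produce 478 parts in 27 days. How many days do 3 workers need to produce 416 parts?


Days ∝ work / workers, so d₂ = d₁ × (m₁/m₂) × (w₂/w₁)
Workers factor (inverse): 26/3 ≈ 8.6667
Work factor (direct): 416/478 ≈ 0.8703
d₂ = 27 × 26/3 × 416/478 = (27 × 26 × 416) / (3 × 478) = 292032/1434
≈ 203.65 days

203.65 days


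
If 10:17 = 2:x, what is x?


Cross multiply: 10 × x = 17 × 2
10x = 34
x = 34 / 10
= 3.40

3.40


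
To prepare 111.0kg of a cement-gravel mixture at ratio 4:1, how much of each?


Total parts = 4 + 1 = 5
cement: 111.0 × 4/5 = 88.8kg
gravel: 111.0 × 1/5 = 22.2kg
= 88.8kg and 22.2kg

88.8kg and 22.2kg


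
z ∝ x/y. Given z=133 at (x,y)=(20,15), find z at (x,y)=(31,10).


z = k·x/y
Solve for k using the known point: k = z·y/x = 133×15/20 = 1995/20 = 99.7500
Now evaluate at x=31, y=10:
z = k × 31 / 10 = (1995 × 31) / (20 × 10) = 61845/200
= 309.2250

309.2250


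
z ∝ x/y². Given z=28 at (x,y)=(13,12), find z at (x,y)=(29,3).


z = k·x/y²
Solve for k using the known point: k = z·y²/x = 28×144/13 = 4032/13 ≈ 310.1538
Now evaluate at x=29, y=3:
z = k × 29 / 9 = (4032 × 29) / (13 × 9) = 116928/117
≈ 999.3846

999.3846


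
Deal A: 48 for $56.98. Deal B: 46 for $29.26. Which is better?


Deal A: $56.98/48 = $1.1871/unit
Deal B: $29.26/46 = $0.6361/unit
B is cheaper per unit
= Deal B

Deal B


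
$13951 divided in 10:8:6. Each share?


Total parts = 10 + 8 + 6 = 24
Part 1: 13951 × 10/24 = 5812.92
Part 2: 13951 × 8/24 = 4650.33
Part 3: 13951 × 6/24 = 3487.75
= Part 1: $5812.92, Part 2: $4650.33, Part 3: $3487.75

Part 1: $5812.92, Part 2: $4650.33, Part 3: $3487.75


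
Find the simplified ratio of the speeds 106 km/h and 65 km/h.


Ratio = 106:65
GCD = 1
Simplified = 106:65
Time ratio (same distance) = 65:106
Speed ratio = 106:65

106:65


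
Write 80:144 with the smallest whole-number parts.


GCD(80, 144) = 16
80/16 : 144/16
= 5:9

5:9


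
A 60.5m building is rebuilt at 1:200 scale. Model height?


Model size = real / scale
= 60.5 / 200
= 0.3025 m

0.3025 m


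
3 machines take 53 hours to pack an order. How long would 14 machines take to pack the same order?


Inverse proportion: x × y = constant
k = 3 × 53 = 159
y₂ = k / 14 = 159 / 14
= 11.36

11.36


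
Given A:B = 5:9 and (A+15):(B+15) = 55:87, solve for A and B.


Let A = 5k, B = 9k.
(5k + 15) / (9k + 15) = 55/87
Cross-multiply: 87(5k + 15) = 55(9k + 15)
435k + 1305 = 495k + 825
435k - 495k = 825 - 1305
-60k = -480
k = -480/-60 = 8
A = 5×8 = 40, B = 9×8 = 72
= A = 40, B = 72

A = 40, B = 72


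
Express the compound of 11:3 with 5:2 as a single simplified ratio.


Compound ratio = (11×5) : (3×2)
= 55:6
GCD = 1
= 55:6

55:6


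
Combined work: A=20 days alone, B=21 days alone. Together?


Rate of A = 1/20 per day
Rate of B = 1/21 per day
Combined rate = 1/20 + 1/21 = 41/420 ≈ 0.0976 per day
Days = 1 / combined rate = 420/41
≈ 10.24 days

10.24 days


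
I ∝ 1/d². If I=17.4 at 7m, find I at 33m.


I₁d₁² = I₂d₂²
I₂ = I₁ × (d₁/d₂)²
= 17.4 × (7/33)²
= 17.4 × 49/1089
= 852.6/1089
≈ 0.7829

0.7829


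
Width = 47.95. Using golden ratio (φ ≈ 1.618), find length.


φ = (1 + √5) / 2 ≈ 1.618
Length = width × φ = 47.95 × 1.618 = 77.5831
≈ 77.58

77.58


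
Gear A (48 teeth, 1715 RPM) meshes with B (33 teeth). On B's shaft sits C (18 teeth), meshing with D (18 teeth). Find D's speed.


Stage 1: RPM_B = RPM_A × t_A/t_B = 1715 × 48/33 = 82320/33 ≈ 2494.55
B and C share a shaft → RPM_C = RPM_B
Stage 2: RPM_D = RPM_C × t_C/t_D = RPM_A × (t_A×t_C)/(t_B×t_D)
Overall ratio = (48×18)/(33×18) = 864/594
RPM_D = 1715 × 864/594 = 1481760/594
≈ 2494.55 RPM

2494.55 RPM


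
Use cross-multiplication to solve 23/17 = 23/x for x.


Cross multiply: 23 × x = 17 × 23
23x = 391
x = 391 / 23
= 17.00

17.00


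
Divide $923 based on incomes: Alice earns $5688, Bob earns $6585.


Total income = 5688 + 6585 = $12273
Alice: $923 × 5688/12273 = $427.77
Bob: $923 × 6585/12273 = $495.23
= Alice: $427.77, Bob: $495.23

Alice: $427.77, Bob: $495.23


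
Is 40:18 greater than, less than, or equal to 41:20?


40/18 = 2.2222
41/20 = 2.0500
2.2222 > 2.0500, so 40:18 is greater
= greater than

greater than


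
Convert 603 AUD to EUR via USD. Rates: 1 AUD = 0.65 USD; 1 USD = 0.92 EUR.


Step 1: 603 AUD × 0.65 = 391.95 USD
Step 2: 391.95 USD × 0.92 = 360.59 EUR
Implied rate AUD→EUR = 0.65 × 0.92 = 0.5980
= 360.59 EUR

360.59 EUR


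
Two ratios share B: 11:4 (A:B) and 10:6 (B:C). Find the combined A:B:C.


Match B: multiply A:B by 10 → 110:40
Multiply B:C by 4 → 40:24
Combined: 110:40:24
GCD = 2
= 55:20:12

55:20:12


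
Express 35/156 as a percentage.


Percentage = (part / whole) × 100
= (35 / 156) × 100
≈ 22.44%

22.44%


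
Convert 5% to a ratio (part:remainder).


5% means 5 parts out of 100; remainder = 95
Part : remainder = 5:95
GCD = 5
= 1:19

1:19


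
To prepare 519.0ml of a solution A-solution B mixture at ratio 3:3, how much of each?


Total parts = 3 + 3 = 6
solution A: 519.0 × 3/6 = 259.5ml
solution B: 519.0 × 3/6 = 259.5ml
= 259.5ml and 259.5ml

259.5ml and 259.5ml


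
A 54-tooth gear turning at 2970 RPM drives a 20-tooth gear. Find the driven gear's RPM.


Gear ratio = 54:20 = 27:10
RPM_B = RPM_A × (teeth_A / teeth_B)
= 2970 × (54/20)
= 8019.0 RPM

8019.0 RPM


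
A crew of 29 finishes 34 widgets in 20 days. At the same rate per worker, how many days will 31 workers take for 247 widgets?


Days ∝ work / workers, so d₂ = d₁ × (m₁/m₂) × (w₂/w₁)
Workers factor (inverse): 29/31 ≈ 0.9355
Work factor (direct): 247/34 ≈ 7.2647
d₂ = 20 × 29/31 × 247/34 = (20 × 29 × 247) / (31 × 34) = 143260/1054
≈ 135.92 days

135.92 days


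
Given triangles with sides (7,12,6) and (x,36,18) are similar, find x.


Scale factor = 36/12 = 3
Missing side = 7 × 3
= 21.0

21.0


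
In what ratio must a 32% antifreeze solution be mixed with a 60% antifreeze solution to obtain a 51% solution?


Let x parts of 32% mix with y parts of 60%.
32x + 60y = 51(x + y)
32x + 60y = 51x + 51y
x(32 - 51) = y(51 - 60)
x/y = (60 - 51)/(51 - 32) = 9/19
Simplify: 9:19
= 9:19

9:19


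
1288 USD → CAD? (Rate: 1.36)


Amount × rate = 1288 × 1.36
= 1751.68 CAD

1751.68 CAD


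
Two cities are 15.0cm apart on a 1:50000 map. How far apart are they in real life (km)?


Real distance = map distance × scale
= 15.0cm × 50000
= 750000 cm = 7500.0 m
= 7.500 km

7.500 km


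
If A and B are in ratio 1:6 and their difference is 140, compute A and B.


Let A = 1k, B = 6k.
6k - 1k = 140
5k = 140 → k = 140/5 = 28
A = 1×28 = 28, B = 6×28 = 168
= A = 28, B = 168

A = 28, B = 168


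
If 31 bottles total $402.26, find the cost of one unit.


Unit rate = total / quantity
= 402.26 / 31
= $12.98 per unit

$12.98 per unit


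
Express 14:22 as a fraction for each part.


Total parts = 14 + 22 = 36
First part: 14/36 = 7/18
Second part: 22/36 = 11/18
= 7/18 and 11/18

7/18 and 11/18


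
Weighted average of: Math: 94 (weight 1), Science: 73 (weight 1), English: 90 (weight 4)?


Numerator = 94×1 + 73×1 + 90×4
= 94 + 73 + 360
= 527
Total weight = 6
Weighted avg = 527/6
= 87.83

87.83


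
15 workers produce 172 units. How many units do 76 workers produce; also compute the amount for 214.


Direct proportion: y/x = constant
k = 172/15 ≈ 11.4667
y at x=76: k × 76 = 172 × 76 / 15 = 13072/15 ≈ 871.47
y at x=214: k × 214 = 172 × 214 / 15 = 36808/15 ≈ 2453.87
= 871.47 and 2453.87

871.47 and 2453.87


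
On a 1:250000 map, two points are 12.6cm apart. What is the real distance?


Real distance = map distance × scale
= 12.6cm × 250000
= 3150000 cm = 31500.0 m
= 31.500 km

31.500 km


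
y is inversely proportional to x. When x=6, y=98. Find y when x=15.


Inverse proportion: x × y = constant
k = 6 × 98 = 588
y₂ = k / 15 = 588 / 15
= 39.20

39.20


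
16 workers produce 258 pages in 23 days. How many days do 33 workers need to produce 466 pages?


Days ∝ work / workers, so d₂ = d₁ × (m₁/m₂) × (w₂/w₁)
Workers factor (inverse): 16/33 ≈ 0.4848
Work factor (direct): 466/258 ≈ 1.8062
d₂ = 23 × 16/33 × 466/258 = (23 × 16 × 466) / (33 × 258) = 171488/8514
≈ 20.14 days

20.14 days


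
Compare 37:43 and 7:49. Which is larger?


37/43 = 0.8605
7/49 = 0.1429
0.8605 > 0.1429, so 37:43 is greater
= 37:43

37:43


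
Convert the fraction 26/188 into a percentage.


Percentage = (part / whole) × 100
= (26 / 188) × 100
≈ 13.83%

13.83%


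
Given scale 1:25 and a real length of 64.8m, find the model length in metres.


Model size = real / scale
= 64.8 / 25
= 2.5920 m

2.5920 m


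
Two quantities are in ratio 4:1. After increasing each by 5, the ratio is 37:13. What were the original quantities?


Let A = 4k, B = 1k.
(4k + 5) / (1k + 5) = 37/13
Cross-multiply: 13(4k + 5) = 37(1k + 5)
52k + 65 = 37k + 185
52k - 37k = 185 - 65
15k = 120
k = 120/15 = 8
A = 4×8 = 32, B = 1×8 = 8
= A = 32, B = 8

A = 32, B = 8


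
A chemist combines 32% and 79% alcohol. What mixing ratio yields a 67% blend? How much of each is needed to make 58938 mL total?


Let x parts of 32% mix with y parts of 79%.
32x + 79y = 67(x + y)
32x + 79y = 67x + 67y
x(32 - 67) = y(67 - 79)
x/y = (79 - 67)/(67 - 32) = 12/35
Simplify: 12:35
Total parts = 47; one part = 58938/47 = 1254.00 mL
32% solution: 12×1254.00 = 15048.00 mL
79% solution: 35×1254.00 = 43890.00 mL
= ratio 12:35; 15048.00 mL and 43890.00 mL

ratio 12:35; 15048.00 mL and 43890.00 mL


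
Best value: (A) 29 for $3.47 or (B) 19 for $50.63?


Deal A: $3.47/29 = $0.1197/unit
Deal B: $50.63/19 = $2.6647/unit
A is cheaper per unit
= Deal A

Deal A


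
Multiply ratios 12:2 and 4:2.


Compound ratio = (12×4) : (2×2)
= 48:4
GCD = 4
= 12:1

12:1


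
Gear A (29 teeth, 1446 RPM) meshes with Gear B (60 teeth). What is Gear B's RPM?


Gear ratio = 29:60 = 29:60
RPM_B = RPM_A × (teeth_A / teeth_B)
= 1446 × (29/60)
= 698.9 RPM

698.9 RPM


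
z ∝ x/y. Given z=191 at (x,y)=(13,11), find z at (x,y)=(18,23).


z = k·x/y
Solve for k using the known point: k = z·y/x = 191×11/13 = 2101/13 ≈ 161.6154
Now evaluate at x=18, y=23:
z = k × 18 / 23 = (2101 × 18) / (13 × 23) = 37818/299
≈ 126.4816

126.4816


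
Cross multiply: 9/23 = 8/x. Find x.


Cross multiply: 9 × x = 23 × 8
9x = 184
x = 184 / 9
= 20.44

20.44


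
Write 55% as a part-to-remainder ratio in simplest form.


55% means 55 parts out of 100; remainder = 45
Part : remainder = 55:45
GCD = 5
= 11:9

11:9


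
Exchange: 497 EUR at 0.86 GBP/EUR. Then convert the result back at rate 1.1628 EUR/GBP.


Amount × rate = 497 × 0.86 = 427.42 GBP
Round-trip: 427.42 × 1.1628 = 497.00 EUR
= 427.42 GBP, then 497.00 EUR

427.42 GBP, then 497.00 EUR


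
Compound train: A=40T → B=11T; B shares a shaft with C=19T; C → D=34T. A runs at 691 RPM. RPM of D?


Stage 1: RPM_B = RPM_A × t_A/t_B = 691 × 40/11 = 27640/11 ≈ 2512.73
B and C share a shaft → RPM_C = RPM_B
Stage 2: RPM_D = RPM_C × t_C/t_D = RPM_A × (t_A×t_C)/(t_B×t_D)
Overall ratio = (40×19)/(11×34) = 760/374
RPM_D = 691 × 760/374 = 525160/374
≈ 1404.17 RPM

1404.17 RPM


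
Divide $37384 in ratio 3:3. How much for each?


Total parts = 3 + 3 = 6
Part 1: 37384 × 3/6 = 18692.00
Part 2: 37384 × 3/6 = 18692.00
= Part 1: $18692.00, Part 2: $18692.00

Part 1: $18692.00, Part 2: $18692.00


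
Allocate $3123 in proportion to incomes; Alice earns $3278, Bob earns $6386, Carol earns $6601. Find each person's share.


Total income = 3278 + 6386 + 6601 = $16265
Alice: $3123 × 3278/16265 = $629.40
Bob: $3123 × 6386/16265 = $1226.16
Carol: $3123 × 6601/16265 = $1267.44
= Alice: $629.40, Bob: $1226.16, Carol: $1267.44

Alice: $629.40, Bob: $1226.16, Carol: $1267.44


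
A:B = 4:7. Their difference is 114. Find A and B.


Let A = 4k, B = 7k.
7k - 4k = 114
3k = 114 → k = 114/3 = 38
A = 4×38 = 152, B = 7×38 = 266
= A = 152, B = 266

A = 152, B = 266


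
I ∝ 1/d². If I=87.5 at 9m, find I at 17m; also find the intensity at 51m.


I₁d₁² = I₂d₂²
I at 17m = 87.5 × (9/17)² = 87.5 × 81/289 = 7087.5/289 ≈ 24.5242
I at 51m = 87.5 × (9/51)² = 87.5 × 81/2601 = 7087.5/2601 ≈ 2.7249
= 24.5242 and 2.7249

24.5242 and 2.7249


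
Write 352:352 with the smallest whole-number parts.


GCD(352, 352) = 352
352/352 : 352/352
= 1:1

1:1


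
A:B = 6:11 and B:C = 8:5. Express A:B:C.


Match B: multiply A:B by 8 → 48:88
Multiply B:C by 11 → 88:55
Combined: 48:88:55
GCD = 1
= 48:88:55

48:88:55


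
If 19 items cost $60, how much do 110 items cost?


Direct proportion: y/x = constant
k = 60/19 ≈ 3.1579
y₂ = k × 110 = 60 × 110 / 19 = 6600/19
≈ 347.37

347.37


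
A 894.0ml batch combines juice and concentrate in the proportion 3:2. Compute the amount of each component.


Total parts = 3 + 2 = 5
juice: 894.0 × 3/5 = 536.4ml
concentrate: 894.0 × 2/5 = 357.6ml
= 536.4ml and 357.6ml

536.4ml and 357.6ml


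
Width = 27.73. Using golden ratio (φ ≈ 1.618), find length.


φ = (1 + √5) / 2 ≈ 1.618
Length = width × φ = 27.73 × 1.618 = 44.86714
≈ 44.87

44.87


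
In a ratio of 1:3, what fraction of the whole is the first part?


Total parts = 1 + 3 = 4
First part: 1/4 = 1/4
= 1/4

1/4


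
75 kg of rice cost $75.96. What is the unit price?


Unit rate = total / quantity
= 75.96 / 75
= $1.01 per unit

$1.01 per unit


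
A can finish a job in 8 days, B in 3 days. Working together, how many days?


Rate of A = 1/8 per day
Rate of B = 1/3 per day
Combined rate = 1/8 + 1/3 = 11/24 ≈ 0.4583 per day
Days = 1 / combined rate = 24/11
≈ 2.18 days

2.18 days


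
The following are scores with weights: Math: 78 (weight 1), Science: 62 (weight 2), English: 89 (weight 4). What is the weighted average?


Numerator = 78×1 + 62×2 + 89×4
= 78 + 124 + 356
= 558
Total weight = 7
Weighted avg = 558/7
= 79.71

79.71


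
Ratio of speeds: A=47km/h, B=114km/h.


Ratio = 47:114
GCD = 1
Simplified = 47:114
Time ratio (same distance) = 114:47
Speed ratio = 47:114

47:114


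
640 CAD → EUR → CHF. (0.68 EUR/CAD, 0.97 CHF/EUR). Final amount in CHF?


Step 1: 640 CAD × 0.68 = 435.20 EUR
Step 2: 435.20 EUR × 0.97 = 422.14 CHF
Implied rate CAD→CHF = 0.68 × 0.97 = 0.6596
= 422.14 CHF

422.14 CHF


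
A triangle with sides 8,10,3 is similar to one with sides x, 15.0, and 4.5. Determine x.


Scale factor = 15.0/10 = 1.5
Missing side = 8 × 1.5
= 12.0

12.0


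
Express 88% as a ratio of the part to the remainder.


88% means 88 parts out of 100; remainder = 12
Part : remainder = 88:12
GCD = 4
= 22:3

22:3


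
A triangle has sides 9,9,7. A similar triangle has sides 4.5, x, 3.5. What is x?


Scale factor = 4.5/9 = 0.5
Missing side = 9 × 0.5
= 4.5

4.5


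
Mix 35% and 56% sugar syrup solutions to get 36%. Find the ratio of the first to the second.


Let x parts of 35% mix with y parts of 56%.
35x + 56y = 36(x + y)
35x + 56y = 36x + 36y
x(35 - 36) = y(36 - 56)
x/y = (56 - 36)/(36 - 35) = 20/1
Simplify: 20:1
= 20:1

20:1


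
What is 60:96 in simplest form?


GCD(60, 96) = 12
60/12 : 96/12
= 5:8

5:8


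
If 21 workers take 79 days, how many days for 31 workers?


Inverse proportion: x × y = constant
k = 21 × 79 = 1659
y₂ = k / 31 = 1659 / 31
= 53.52

53.52


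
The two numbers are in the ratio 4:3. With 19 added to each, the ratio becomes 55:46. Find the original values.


Let A = 4k, B = 3k.
(4k + 19) / (3k + 19) = 55/46
Cross-multiply: 46(4k + 19) = 55(3k + 19)
184k + 874 = 165k + 1045
184k - 165k = 1045 - 874
19k = 171
k = 171/19 = 9
A = 4×9 = 36, B = 3×9 = 27
= A = 36, B = 27

A = 36, B = 27


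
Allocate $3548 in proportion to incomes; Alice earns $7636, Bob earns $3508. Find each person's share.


Total income = 7636 + 3508 = $11144
Alice: $3548 × 7636/11144 = $2431.13
Bob: $3548 × 3508/11144 = $1116.87
= Alice: $2431.13, Bob: $1116.87

Alice: $2431.13, Bob: $1116.87


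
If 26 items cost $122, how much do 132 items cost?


Direct proportion: y/x = constant
k = 122/26 ≈ 4.6923
y₂ = k × 132 = 122 × 132 / 26 = 16104/26
≈ 619.38

619.38


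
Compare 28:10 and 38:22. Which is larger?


28/10 = 2.8000
38/22 = 1.7273
2.8000 > 1.7273, so 28:10 is greater
= 28:10

28:10


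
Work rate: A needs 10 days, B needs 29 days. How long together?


Rate of A = 1/10 per day
Rate of B = 1/29 per day
Combined rate = 1/10 + 1/29 = 39/290 ≈ 0.1345 per day
Days = 1 / combined rate = 290/39
≈ 7.44 days

7.44 days


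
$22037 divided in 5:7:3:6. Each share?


Total parts = 5 + 7 + 3 + 6 = 21
Part 1: 22037 × 5/21 = 5246.90
Part 2: 22037 × 7/21 = 7345.67
Part 3: 22037 × 3/21 = 3148.14
Part 4: 22037 × 6/21 = 6296.29
= Part 1: $5246.90, Part 2: $7345.67, Part 3: $3148.14, Part 4: $6296.29

Part 1: $5246.90, Part 2: $7345.67, Part 3: $3148.14, Part 4: $6296.29


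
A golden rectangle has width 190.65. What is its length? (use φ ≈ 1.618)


φ = (1 + √5) / 2 ≈ 1.618
Length = width × φ = 190.65 × 1.618 = 308.4717
≈ 308.47

308.47


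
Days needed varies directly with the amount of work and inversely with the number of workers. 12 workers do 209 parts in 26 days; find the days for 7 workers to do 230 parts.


Days ∝ work / workers, so d₂ = d₁ × (m₁/m₂) × (w₂/w₁)
Workers factor (inverse): 12/7 ≈ 1.7143
Work factor (direct): 230/209 ≈ 1.1005
d₂ = 26 × 12/7 × 230/209 = (26 × 12 × 230) / (7 × 209) = 71760/1463
≈ 49.05 days

49.05 days


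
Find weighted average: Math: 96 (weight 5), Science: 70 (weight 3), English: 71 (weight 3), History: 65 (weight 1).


Numerator = 96×5 + 70×3 + 71×3 + 65×1
= 480 + 210 + 213 + 65
= 968
Total weight = 12
Weighted avg = 968/12
= 80.67

80.67


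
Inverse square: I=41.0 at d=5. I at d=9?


I₁d₁² = I₂d₂²
I₂ = I₁ × (d₁/d₂)²
= 41.0 × (5/9)²
= 41.0 × 25/81
= 1025/81
≈ 12.6543

12.6543


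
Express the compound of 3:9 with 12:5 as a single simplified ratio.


Compound ratio = (3×12) : (9×5)
= 36:45
GCD = 9
= 4:5

4:5


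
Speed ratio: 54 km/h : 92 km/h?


Ratio = 54:92
GCD = 2
Simplified = 27:46
Time ratio (same distance) = 46:27
Speed ratio = 27:46

27:46


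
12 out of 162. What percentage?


Percentage = (part / whole) × 100
= (12 / 162) × 100
≈ 7.41%

7.41%


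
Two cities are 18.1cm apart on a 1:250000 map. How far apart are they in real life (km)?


Real distance = map distance × scale
= 18.1cm × 250000
= 4525000 cm = 45250.0 m
= 45.250 km

45.250 km


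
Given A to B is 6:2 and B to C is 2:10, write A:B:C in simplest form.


Match B: multiply A:B by 2 → 12:4
Multiply B:C by 2 → 4:20
Combined: 12:4:20
GCD = 4
= 3:1:5

3:1:5


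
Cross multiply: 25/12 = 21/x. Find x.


Cross multiply: 25 × x = 12 × 21
25x = 252
x = 252 / 25
= 10.08

10.08


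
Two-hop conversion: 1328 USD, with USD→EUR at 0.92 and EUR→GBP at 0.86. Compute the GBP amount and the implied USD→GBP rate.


Step 1: 1328 USD × 0.92 = 1221.76 EUR
Step 2: 1221.76 EUR × 0.86 = 1050.71 GBP
Implied rate USD→GBP = 0.92 × 0.86 = 0.7912
= 1050.71 GBP; implied rate 0.7912 GBP/USD

1050.71 GBP; implied rate 0.7912 GBP/USD


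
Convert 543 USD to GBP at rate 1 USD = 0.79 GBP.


Amount × rate = 543 × 0.79
= 428.97 GBP

428.97 GBP


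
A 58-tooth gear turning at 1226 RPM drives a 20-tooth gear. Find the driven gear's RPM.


Gear ratio = 58:20 = 29:10
RPM_B = RPM_A × (teeth_A / teeth_B)
= 1226 × (58/20)
= 3555.4 RPM

3555.4 RPM


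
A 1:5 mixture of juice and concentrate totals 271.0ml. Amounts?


Total parts = 1 + 5 = 6
juice: 271.0 × 1/6 = 45.2ml
concentrate: 271.0 × 5/6 = 225.8ml
= 45.2ml and 225.8ml

45.2ml and 225.8ml


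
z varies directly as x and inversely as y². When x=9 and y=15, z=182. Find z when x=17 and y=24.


z = k·x/y²
Solve for k using the known point: k = z·y²/x = 182×225/9 = 40950/9 = 4550.0000
Now evaluate at x=17, y=24:
z = k × 17 / 576 = (40950 × 17) / (9 × 576) = 696150/5184
≈ 134.2882

134.2882


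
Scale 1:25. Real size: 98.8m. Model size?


Model size = real / scale
= 98.8 / 25
= 3.9520 m

3.9520 m


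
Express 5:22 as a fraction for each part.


Total parts = 5 + 22 = 27
First part: 5/27 = 5/27
Second part: 22/27 = 22/27
= 5/27 and 22/27

5/27 and 22/27


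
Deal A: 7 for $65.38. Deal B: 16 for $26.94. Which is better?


Deal A: $65.38/7 = $9.3400/unit
Deal B: $26.94/16 = $1.6838/unit
B is cheaper per unit
= Deal B

Deal B


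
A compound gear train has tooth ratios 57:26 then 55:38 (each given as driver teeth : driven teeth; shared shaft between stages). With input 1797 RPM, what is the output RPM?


Stage 1: RPM_B = RPM_A × t_A/t_B = 1797 × 57/26 = 102429/26 ≈ 3939.58
B and C share a shaft → RPM_C = RPM_B
Stage 2: RPM_D = RPM_C × t_C/t_D = RPM_A × (t_A×t_C)/(t_B×t_D)
Overall ratio = (57×55)/(26×38) = 3135/988
RPM_D = 1797 × 3135/988 = 5633595/988
≈ 5702.02 RPM

5702.02 RPM


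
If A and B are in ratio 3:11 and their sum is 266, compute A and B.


Let A = 3k, B = 11k.
3k + 11k = 266
14k = 266 → k = 266/14 = 19
A = 3×19 = 57, B = 11×19 = 209
= A = 57, B = 209

A = 57, B = 209


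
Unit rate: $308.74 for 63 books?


Unit rate = total / quantity
= 308.74 / 63
= $4.90 per unit

$4.90 per unit


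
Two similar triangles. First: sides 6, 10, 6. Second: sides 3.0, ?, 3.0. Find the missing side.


Scale factor = 3.0/6 = 0.5
Missing side = 10 × 0.5
= 5.0

5.0


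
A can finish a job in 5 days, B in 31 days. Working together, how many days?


Rate of A = 1/5 per day
Rate of B = 1/31 per day
Combined rate = 1/5 + 1/31 = 36/155 ≈ 0.2323 per day
Days = 1 / combined rate = 155/36
≈ 4.31 days

4.31 days


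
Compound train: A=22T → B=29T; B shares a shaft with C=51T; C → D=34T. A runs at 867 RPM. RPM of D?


Stage 1: RPM_B = RPM_A × t_A/t_B = 867 × 22/29 = 19074/29 ≈ 657.72
B and C share a shaft → RPM_C = RPM_B
Stage 2: RPM_D = RPM_C × t_C/t_D = RPM_A × (t_A×t_C)/(t_B×t_D)
Overall ratio = (22×51)/(29×34) = 1122/986
RPM_D = 867 × 1122/986 = 972774/986
≈ 986.59 RPM

986.59 RPM


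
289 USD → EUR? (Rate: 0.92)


Amount × rate = 289 × 0.92
= 265.88 EUR

265.88 EUR


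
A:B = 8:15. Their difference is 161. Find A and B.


Let A = 8k, B = 15k.
15k - 8k = 161
7k = 161 → k = 161/7 = 23
A = 8×23 = 184, B = 15×23 = 345
= A = 184, B = 345

A = 184, B = 345


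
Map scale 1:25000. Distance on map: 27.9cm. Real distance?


Real distance = map distance × scale
= 27.9cm × 25000
= 697500 cm = 6975.0 m
= 6.975 km

6.975 km


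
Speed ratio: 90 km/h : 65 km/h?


Ratio = 90:65
GCD = 5
Simplified = 18:13
Time ratio (same distance) = 13:18
Speed ratio = 18:13

18:13


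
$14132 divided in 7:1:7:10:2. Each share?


Total parts = 7 + 1 + 7 + 10 + 2 = 27
Part 1: 14132 × 7/27 = 3663.85
Part 2: 14132 × 1/27 = 523.41
Part 3: 14132 × 7/27 = 3663.85
Part 4: 14132 × 10/27 = 5234.07
Part 5: 14132 × 2/27 = 1046.81
= Part 1: $3663.85, Part 2: $523.41, Part 3: $3663.85, Part 4: $5234.07, Part 5: $1046.81

Part 1: $3663.85, Part 2: $523.41, Part 3: $3663.85, Part 4: $5234.07, Part 5: $1046.81


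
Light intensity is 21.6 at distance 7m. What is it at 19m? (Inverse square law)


I₁d₁² = I₂d₂²
I₂ = I₁ × (d₁/d₂)²
= 21.6 × (7/19)²
= 21.6 × 49/361
= 1058.4/361
≈ 2.9319

2.9319


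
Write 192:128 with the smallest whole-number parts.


GCD(192, 128) = 64
192/64 : 128/64
= 3:2

3:2


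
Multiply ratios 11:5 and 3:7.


Compound ratio = (11×3) : (5×7)
= 33:35
GCD = 1
= 33:35

33:35


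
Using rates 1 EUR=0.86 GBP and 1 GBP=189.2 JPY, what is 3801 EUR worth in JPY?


Step 1: 3801 EUR × 0.86 = 3268.86 GBP
Step 2: 3268.86 GBP × 189.2 = 618468.31 JPY
Implied rate EUR→JPY = 0.86 × 189.2 = 162.7120
= 618468.31 JPY

618468.31 JPY


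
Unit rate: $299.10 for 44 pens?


Unit rate = total / quantity
= 299.10 / 44
= $6.80 per unit

$6.80 per unit


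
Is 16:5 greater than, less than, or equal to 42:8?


16/5 = 3.2000
42/8 = 5.2500
3.2000 < 5.2500, so 16:5 is less
= less than

less than


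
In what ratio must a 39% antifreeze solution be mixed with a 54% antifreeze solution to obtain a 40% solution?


Let x parts of 39% mix with y parts of 54%.
39x + 54y = 40(x + y)
39x + 54y = 40x + 40y
x(39 - 40) = y(40 - 54)
x/y = (54 - 40)/(40 - 39) = 14/1
Simplify: 14:1
= 14:1

14:1


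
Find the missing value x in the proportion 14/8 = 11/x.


Cross multiply: 14 × x = 8 × 11
14x = 88
x = 88 / 14
= 6.29

6.29
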